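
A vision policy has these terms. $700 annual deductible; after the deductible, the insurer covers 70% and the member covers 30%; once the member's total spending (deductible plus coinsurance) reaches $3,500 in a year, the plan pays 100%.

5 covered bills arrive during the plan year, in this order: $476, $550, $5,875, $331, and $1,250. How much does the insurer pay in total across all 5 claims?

Bill 1, $476: all of it applies to the deductible. Cost to member: $476. OOP to date $476. Insurer: $476 − $476 = $0.
Bill 2, $550: $224 to deductible, leaving $326; coinsurance $326 × 30% = $97.80. Cost to member: $321.80. OOP to date $797.80. Plan pays $550 − $321.80 = $228.20.
Bill 3, $5,875: 30% coinsurance on $5,875 = $1,762.50. Member owes $1,762.50 (running OOP $2,560.30). Insurer: $5,875 − $1,762.50 = $4,112.50.
Bill 4, $331: 30% coinsurance on $331 = $99.30. Member pays $99.30; OOP now $2,659.60. Insurer: $331 − $99.30 = $231.70.
Bill 5, $1,250: deductible met; 30% of $1,250 = $375. Cost to member: $375. OOP to date $3,034.60. Insurer: $1,250 − $375 = $875.
Insurer total: $0 + $228.20 + $4,112.50 + $231.70 + $875 = $5,447.40.

$5,447.40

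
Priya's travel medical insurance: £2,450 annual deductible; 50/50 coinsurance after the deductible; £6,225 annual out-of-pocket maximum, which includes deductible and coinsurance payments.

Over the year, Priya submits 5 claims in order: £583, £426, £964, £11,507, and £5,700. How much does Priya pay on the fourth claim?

£4,252

Claim 1 — £583: fully absorbed by the deductible. Traveler pays £583; OOP now £583.
Claim 2 — £426: entire amount goes to the deductible. Cost to traveler: £426. OOP to date £1,009.
Claim 3 — £964: entire amount goes to the deductible. Traveler owes £964 (running OOP £1,973).
Claim 4 — £11,507: £477 to deductible, leaving £11,030; coinsurance £11,030 × 50% = £5,515. Together that's £477 + £5,515 = £5,992. Adding that to £1,973 gives £7,965, past the £6,225 cap; traveler pays only £6,225 − £1,973 = £4,252.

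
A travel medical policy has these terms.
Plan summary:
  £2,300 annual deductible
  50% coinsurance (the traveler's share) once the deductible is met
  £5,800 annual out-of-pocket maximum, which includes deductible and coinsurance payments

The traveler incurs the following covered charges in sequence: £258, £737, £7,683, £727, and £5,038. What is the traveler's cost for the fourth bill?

Claim 1 (£258): entire amount goes to the deductible. Traveler pays £258; OOP now £258.
Claim 2 (£737): fully absorbed by the deductible. Traveler pays £737; OOP now £995.
Claim 3 (£7,683): deductible takes £1,305, £6,378 remains; traveler's 50% is £3,189. Traveler owes £4,494 (running OOP £5,489).
Claim 4 (£727): deductible met; 50% of £727 = £363.50. OOP would hit £5,852.50 > £5,800, so the cap limits the traveler to £5,800 − £5,489 = £311.

£311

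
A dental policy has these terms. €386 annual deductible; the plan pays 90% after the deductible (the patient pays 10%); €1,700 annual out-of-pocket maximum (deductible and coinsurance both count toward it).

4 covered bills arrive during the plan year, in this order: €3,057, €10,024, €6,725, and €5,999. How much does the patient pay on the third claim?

€44.50

Claim 1 (€3,057): deductible takes €386, €2,671 remains; 10% of €2,671 = €267.10. Cost to patient: €653.10. OOP to date €653.10.
Claim 2 (€10,024): 10% coinsurance on €10,024 = €1,002.40. Patient owes €1,002.40 (running OOP €1,655.50).
Claim 3 (€6,725): 10% coinsurance on €6,725 = €672.50. That would push OOP to €2,328, over the €1,700 cap, so patient pays €1,700 − €1,655.50 = €44.50.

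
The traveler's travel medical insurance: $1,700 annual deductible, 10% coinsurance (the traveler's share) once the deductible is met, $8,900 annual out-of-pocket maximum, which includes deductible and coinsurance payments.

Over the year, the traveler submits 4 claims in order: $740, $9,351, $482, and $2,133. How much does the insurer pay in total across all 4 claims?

Claim 1 ($740): entire amount goes to the deductible. Traveler pays $740; OOP now $740. Insurer: $740 − $740 = $0.
Claim 2 ($9,351): $960 finishes the deductible; $8,391 goes to coinsurance; 10% of $8,391 = $839.10. Cost to traveler: $1,799.10. OOP to date $2,539.10. Plan pays $9,351 − $1,799.10 = $7,551.90.
Claim 3 ($482): deductible already satisfied, so traveler's share is 10% × $482 = $48.20. Traveler owes $48.20 (running OOP $2,587.30). Plan pays $482 − $48.20 = $433.80.
Claim 4 ($2,133): deductible met; 10% of $2,133 = $213.30. Traveler pays $213.30; OOP now $2,800.60. Plan pays $2,133 − $213.30 = $1,919.70.
Insurer total: $0 + $7,551.90 + $433.80 + $1,919.70 = $9,905.40.

$9,905.40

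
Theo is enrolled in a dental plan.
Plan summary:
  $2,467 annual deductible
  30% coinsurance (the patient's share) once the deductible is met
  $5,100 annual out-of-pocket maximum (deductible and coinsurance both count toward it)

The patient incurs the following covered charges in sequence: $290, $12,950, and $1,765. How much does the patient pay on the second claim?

#1 ($290): all of it applies to the deductible. Patient owes $290 (running OOP $290).
#2 ($12,950): $2,177 to deductible, leaving $10,773; patient's 30% is $3,231.90. Deductible plus coinsurance: $2,177 + $3,231.90 = $5,408.90. Adding that to $290 gives $5,698.90, past the $5,100 cap; patient pays only $5,100 − $290 = $4,810.

$4,810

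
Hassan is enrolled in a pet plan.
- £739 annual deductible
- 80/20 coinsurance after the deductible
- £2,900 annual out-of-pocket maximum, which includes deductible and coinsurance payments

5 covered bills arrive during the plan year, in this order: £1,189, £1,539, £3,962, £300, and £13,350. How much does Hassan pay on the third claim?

#1 (£1,189): £739 to deductible, leaving £450; 20% of £450 = £90. Owner owes £829 (running OOP £829).
#2 (£1,539): deductible met; 20% of £1,539 = £307.80. Owner pays £307.80; OOP now £1,136.80.
#3 (£3,962): deductible already satisfied, so owner's share is 20% × £3,962 = £792.40. Owner owes £792.40 (running OOP £1,929.20).

£792.40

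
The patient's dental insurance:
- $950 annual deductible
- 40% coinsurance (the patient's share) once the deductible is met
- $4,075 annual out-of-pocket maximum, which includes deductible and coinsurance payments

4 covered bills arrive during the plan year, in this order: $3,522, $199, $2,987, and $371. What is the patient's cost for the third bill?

Bill 1, $3,522: deductible takes $950, $2,572 remains; coinsurance $2,572 × 40% = $1,028.80. Patient pays $1,978.80; OOP now $1,978.80.
Bill 2, $199: 40% coinsurance on $199 = $79.60. Cost to patient: $79.60. OOP to date $2,058.40.
Bill 3, $2,987: deductible met; 40% of $2,987 = $1,194.80. Patient owes $1,194.80 (running OOP $3,253.20).

$1,194.80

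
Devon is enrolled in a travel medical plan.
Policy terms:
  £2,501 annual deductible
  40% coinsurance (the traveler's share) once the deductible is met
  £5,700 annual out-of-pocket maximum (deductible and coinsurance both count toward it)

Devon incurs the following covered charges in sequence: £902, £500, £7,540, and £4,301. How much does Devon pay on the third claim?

£3,675.40

Claim 1 — £902: fully absorbed by the deductible. Traveler owes £902 (running OOP £902).
Claim 2 — £500: all of it applies to the deductible. Traveler owes £500 (running OOP £1,402).
Claim 3 — £7,540: £1,099 to deductible, leaving £6,441; 40% of £6,441 = £2,576.40. Traveler owes £3,675.40 (running OOP £5,077.40).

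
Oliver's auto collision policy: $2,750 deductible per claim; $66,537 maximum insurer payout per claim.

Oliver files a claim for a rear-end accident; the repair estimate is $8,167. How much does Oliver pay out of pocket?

$2,750

Subtract the deductible: $8,167 − $2,750 = $5,417.
$5,417 is within the $66,537 limit, so the insurer pays $5,417.
The driver bears the rest of the original loss: $8,167 − $5,417 = $2,750.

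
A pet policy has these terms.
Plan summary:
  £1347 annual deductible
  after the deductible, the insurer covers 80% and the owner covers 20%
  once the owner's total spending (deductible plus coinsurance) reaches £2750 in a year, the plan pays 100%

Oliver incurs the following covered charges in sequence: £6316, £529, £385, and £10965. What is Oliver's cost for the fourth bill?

Claim 1 — £6316: deductible takes £1347, £4969 remains; owner's 20% is £993.80. Owner pays £2340.80; OOP now £2340.80.
Claim 2 — £529: 20% coinsurance on £529 = £105.80. Owner pays £105.80; OOP now £2446.60.
Claim 3 — £385: deductible met; 20% of £385 = £77. Owner owes £77 (running OOP £2523.60).
Claim 4 — £10965: deductible met; 20% of £10965 = £2193. Adding that to £2523.60 gives £4716.60, past the £2750 cap; owner pays only £2750 − £2523.60 = £226.40.

£226.40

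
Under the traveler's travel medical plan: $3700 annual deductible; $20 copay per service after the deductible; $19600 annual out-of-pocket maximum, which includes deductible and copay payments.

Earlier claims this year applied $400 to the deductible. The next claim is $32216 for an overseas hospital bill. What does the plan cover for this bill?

Deductible still to meet: $3700 − $400 = $3300.
The remaining $28916 (= $32216 − $3300) moves to the copay.
Copay on this service: $20.
That puts the traveler's cost at $3300 + $20 = $3320 before any cap.
Year-to-date out-of-pocket becomes $400 + $3320 = $3720, still under the $19600 maximum, so no cap applies.
The insurer covers the remainder: $32216 − $3320 = $28896.

$28896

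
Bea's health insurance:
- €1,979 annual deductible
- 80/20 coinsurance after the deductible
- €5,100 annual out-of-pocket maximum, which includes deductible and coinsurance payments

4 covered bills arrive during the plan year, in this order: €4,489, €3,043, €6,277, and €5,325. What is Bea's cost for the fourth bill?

Claim 1 (€4,489): €1,979 finishes the deductible; €2,510 goes to coinsurance; 20% of €2,510 = €502. Patient pays €2,481; OOP now €2,481.
Claim 2 (€3,043): deductible met; 20% of €3,043 = €608.60. Cost to patient: €608.60. OOP to date €3,089.60.
Claim 3 (€6,277): 20% coinsurance on €6,277 = €1,255.40. Patient owes €1,255.40 (running OOP €4,345).
Claim 4 (€5,325): 20% coinsurance on €5,325 = €1,065. Adding that to €4,345 gives €5,410, past the €5,100 cap; patient pays only €5,100 − €4,345 = €755.

€755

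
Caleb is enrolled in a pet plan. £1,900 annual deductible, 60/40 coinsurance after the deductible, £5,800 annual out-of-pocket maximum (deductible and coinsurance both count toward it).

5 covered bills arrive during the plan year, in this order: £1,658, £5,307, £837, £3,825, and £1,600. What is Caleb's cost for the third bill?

£334.80

Bill 1, £1,658: fully absorbed by the deductible. Owner owes £1,658 (running OOP £1,658).
Bill 2, £5,307: deductible takes £242, £5,065 remains; owner's 40% is £2,026. Owner owes £2,268 (running OOP £3,926).
Bill 3, £837: deductible already satisfied, so owner's share is 40% × £837 = £334.80. Owner owes £334.80 (running OOP £4,260.80).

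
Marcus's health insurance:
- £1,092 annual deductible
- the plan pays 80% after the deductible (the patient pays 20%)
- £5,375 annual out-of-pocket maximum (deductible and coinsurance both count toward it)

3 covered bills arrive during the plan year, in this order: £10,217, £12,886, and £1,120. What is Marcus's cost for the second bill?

£2,458

#1 (£10,217): deductible takes £1,092, £9,125 remains; 20% of £9,125 = £1,825. Cost to patient: £2,917. OOP to date £2,917.
#2 (£12,886): 20% coinsurance on £12,886 = £2,577.20. Adding that to £2,917 gives £5,494.20, past the £5,375 cap; patient pays only £5,375 − £2,917 = £2,458.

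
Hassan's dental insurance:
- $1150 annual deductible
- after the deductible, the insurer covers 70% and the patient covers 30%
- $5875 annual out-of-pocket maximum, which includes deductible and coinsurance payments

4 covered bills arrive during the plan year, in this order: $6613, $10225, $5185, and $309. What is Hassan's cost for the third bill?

$18.60

Claim 1 ($6613): $1150 finishes the deductible; $5463 goes to coinsurance; coinsurance $5463 × 30% = $1638.90. Patient pays $2788.90; OOP now $2788.90.
Claim 2 ($10225): deductible met; 30% of $10225 = $3067.50. Patient pays $3067.50; OOP now $5856.40.
Claim 3 ($5185): 30% coinsurance on $5185 = $1555.50. Adding that to $5856.40 gives $7411.90, past the $5875 cap; patient pays only $5875 − $5856.40 = $18.60.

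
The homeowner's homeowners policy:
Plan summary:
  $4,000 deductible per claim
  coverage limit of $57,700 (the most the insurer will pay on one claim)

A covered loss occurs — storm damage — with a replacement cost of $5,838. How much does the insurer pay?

After the deductible, $5,838 − $4,000 = $1,838 remains.
$1,838 is within the $57,700 limit, so the insurer pays $1,838.

$1,838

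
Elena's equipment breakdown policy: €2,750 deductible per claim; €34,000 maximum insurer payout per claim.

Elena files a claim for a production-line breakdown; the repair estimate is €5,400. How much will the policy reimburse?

After the deductible, €5,400 − €2,750 = €2,650 remains.
That's under the €34,000 cap, so the insurer reimburses the full €2,650.

€2,650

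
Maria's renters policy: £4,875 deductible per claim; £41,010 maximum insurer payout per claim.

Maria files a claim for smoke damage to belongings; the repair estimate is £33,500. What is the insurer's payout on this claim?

£28,625

After the deductible, £33,500 − £4,875 = £28,625 remains.
£28,625 is within the £41,010 limit, so the insurer pays £28,625.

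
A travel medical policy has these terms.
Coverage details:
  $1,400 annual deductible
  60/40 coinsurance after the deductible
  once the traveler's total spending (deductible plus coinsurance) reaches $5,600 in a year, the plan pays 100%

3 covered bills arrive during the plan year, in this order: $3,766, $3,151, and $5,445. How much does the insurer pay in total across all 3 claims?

$6,762

Claim 1 ($3,766): deductible takes $1,400, $2,366 remains; traveler's 40% is $946.40. Cost to traveler: $2,346.40. OOP to date $2,346.40. Plan pays $3,766 − $2,346.40 = $1,419.60.
Claim 2 ($3,151): 40% coinsurance on $3,151 = $1,260.40. Traveler pays $1,260.40; OOP now $3,606.80. Insurer: $3,151 − $1,260.40 = $1,890.60.
Claim 3 ($5,445): deductible already satisfied, so traveler's share is 40% × $5,445 = $2,178. That would push OOP to $5,784.80, over the $5,600 cap, so traveler pays $5,600 − $3,606.80 = $1,993.20. Insurer: $5,445 − $1,993.20 = $3,451.80.
Insurer total: $1,419.60 + $1,890.60 + $3,451.80 = $6,762.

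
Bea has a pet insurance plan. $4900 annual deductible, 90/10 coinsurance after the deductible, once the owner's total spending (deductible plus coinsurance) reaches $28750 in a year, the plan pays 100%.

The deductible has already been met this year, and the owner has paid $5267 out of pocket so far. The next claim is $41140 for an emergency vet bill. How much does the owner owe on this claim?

$4114

With the deductible met, the entire $41140 is subject to coinsurance.
Coinsurance: $41140 × 10% = $4114.
Cumulative spending $5267 + $4114 = $9381 stays under the $28750 maximum.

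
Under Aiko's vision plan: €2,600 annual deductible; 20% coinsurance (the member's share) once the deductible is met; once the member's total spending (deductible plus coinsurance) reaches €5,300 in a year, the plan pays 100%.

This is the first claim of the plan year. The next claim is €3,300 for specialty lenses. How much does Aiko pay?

€2,740

The full €2,600 deductible is still open; €2,600 of this bill applies to it.
That leaves €3,300 − €2,600 = €700 for coinsurance.
20% of €700 = €140 falls to the member.
Member responsibility before any cap: €2,600 + €140 = €2,740.
Cumulative spending €0 + €2,740 = €2,740 stays under the €5,300 maximum.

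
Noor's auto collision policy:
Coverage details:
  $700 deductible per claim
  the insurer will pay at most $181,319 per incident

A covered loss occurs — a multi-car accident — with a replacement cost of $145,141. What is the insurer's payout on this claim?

$144,441

After the deductible, $145,141 − $700 = $144,441 remains.
That's under the $181,319 cap, so the insurer reimburses the full $144,441.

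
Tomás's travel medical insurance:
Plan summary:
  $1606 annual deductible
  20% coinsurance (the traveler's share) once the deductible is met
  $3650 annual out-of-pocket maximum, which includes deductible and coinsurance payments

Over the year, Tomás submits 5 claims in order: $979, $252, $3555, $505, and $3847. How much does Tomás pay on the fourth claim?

$101

#1 ($979): fully absorbed by the deductible. Cost to traveler: $979. OOP to date $979.
#2 ($252): entire amount goes to the deductible. Cost to traveler: $252. OOP to date $1231.
#3 ($3555): $375 finishes the deductible; $3180 goes to coinsurance; traveler's 20% is $636. Cost to traveler: $1011. OOP to date $2242.
#4 ($505): deductible met; 20% of $505 = $101. Traveler pays $101; OOP now $2343.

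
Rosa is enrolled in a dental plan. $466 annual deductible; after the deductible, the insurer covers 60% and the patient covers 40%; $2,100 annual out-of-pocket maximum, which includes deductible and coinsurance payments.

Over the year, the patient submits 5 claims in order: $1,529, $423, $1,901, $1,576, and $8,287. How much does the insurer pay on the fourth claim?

$1,296.80

Bill 1, $1,529: $466 finishes the deductible; $1,063 goes to coinsurance; 40% of $1,063 = $425.20. Patient owes $891.20 (running OOP $891.20). Plan pays $1,529 − $891.20 = $637.80.
Bill 2, $423: deductible already satisfied, so patient's share is 40% × $423 = $169.20. Cost to patient: $169.20. OOP to date $1,060.40. Plan pays $423 − $169.20 = $253.80.
Bill 3, $1,901: deductible met; 40% of $1,901 = $760.40. Patient pays $760.40; OOP now $1,820.80. Plan pays $1,901 − $760.40 = $1,140.60.
Bill 4, $1,576: 40% coinsurance on $1,576 = $630.40. OOP would hit $2,451.20 > $2,100, so the cap limits the patient to $2,100 − $1,820.80 = $279.20. Plan pays $1,576 − $279.20 = $1,296.80.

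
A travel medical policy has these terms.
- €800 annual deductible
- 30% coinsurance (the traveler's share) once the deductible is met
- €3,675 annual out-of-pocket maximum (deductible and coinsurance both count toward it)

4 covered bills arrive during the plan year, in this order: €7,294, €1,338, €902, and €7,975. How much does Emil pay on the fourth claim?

€254.80

Claim 1 (€7,294): deductible takes €800, €6,494 remains; traveler's 30% is €1,948.20. Traveler owes €2,748.20 (running OOP €2,748.20).
Claim 2 (€1,338): deductible already satisfied, so traveler's share is 30% × €1,338 = €401.40. Traveler owes €401.40 (running OOP €3,149.60).
Claim 3 (€902): 30% coinsurance on €902 = €270.60. Traveler owes €270.60 (running OOP €3,420.20).
Claim 4 (€7,975): deductible already satisfied, so traveler's share is 30% × €7,975 = €2,392.50. OOP would hit €5,812.70 > €3,675, so the cap limits the traveler to €3,675 − €3,420.20 = €254.80.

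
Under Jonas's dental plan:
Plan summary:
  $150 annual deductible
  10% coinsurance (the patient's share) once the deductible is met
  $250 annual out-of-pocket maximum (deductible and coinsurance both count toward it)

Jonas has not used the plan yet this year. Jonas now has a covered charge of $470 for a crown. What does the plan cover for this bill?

Nothing has been paid toward the $150 deductible, so the first $150 of this charge is applied there.
After the $150 deductible portion, $470 − $150 = $320 is subject to coinsurance.
Coinsurance: $320 × 10% = $32.
That puts the patient's cost at $150 + $32 = $182 before any cap.
Cumulative spending $0 + $182 = $182 stays under the $250 maximum.
The insurer covers the remainder: $470 − $182 = $288.

$288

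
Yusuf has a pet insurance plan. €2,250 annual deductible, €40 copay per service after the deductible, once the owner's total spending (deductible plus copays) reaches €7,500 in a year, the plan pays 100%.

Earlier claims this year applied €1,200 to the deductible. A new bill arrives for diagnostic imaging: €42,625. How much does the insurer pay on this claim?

€41,535

Deductible still to meet: €2,250 − €1,200 = €1,050.
That leaves €42,625 − €1,050 = €41,575 for the copay.
Copay on this service: €40.
Owner responsibility before any cap: €1,050 + €40 = €1,090.
Year-to-date out-of-pocket becomes €1,200 + €1,090 = €2,290, still under the €7,500 maximum, so no cap applies.
The plan picks up €42,625 − €1,090 = €41,535.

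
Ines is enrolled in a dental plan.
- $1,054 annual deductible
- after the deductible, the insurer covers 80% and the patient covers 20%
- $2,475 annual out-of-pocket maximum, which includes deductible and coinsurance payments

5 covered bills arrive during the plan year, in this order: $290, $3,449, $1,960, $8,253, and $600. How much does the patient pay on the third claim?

$392

Bill 1, $290: all of it applies to the deductible. Patient owes $290 (running OOP $290).
Bill 2, $3,449: $764 finishes the deductible; $2,685 goes to coinsurance; 20% of $2,685 = $537. Cost to patient: $1,301. OOP to date $1,591.
Bill 3, $1,960: deductible met; 20% of $1,960 = $392. Cost to patient: $392. OOP to date $1,983.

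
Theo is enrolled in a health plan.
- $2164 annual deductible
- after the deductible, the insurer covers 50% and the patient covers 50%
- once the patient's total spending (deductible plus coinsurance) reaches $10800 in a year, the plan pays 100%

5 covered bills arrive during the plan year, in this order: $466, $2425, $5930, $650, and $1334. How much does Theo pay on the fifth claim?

#1 ($466): all of it applies to the deductible. Patient owes $466 (running OOP $466).
#2 ($2425): $1698 finishes the deductible; $727 goes to coinsurance; patient's 50% is $363.50. Patient owes $2061.50 (running OOP $2527.50).
#3 ($5930): deductible already satisfied, so patient's share is 50% × $5930 = $2965. Patient pays $2965; OOP now $5492.50.
#4 ($650): deductible already satisfied, so patient's share is 50% × $650 = $325. Cost to patient: $325. OOP to date $5817.50.
#5 ($1334): deductible already satisfied, so patient's share is 50% × $1334 = $667. Patient owes $667 (running OOP $6484.50).

$667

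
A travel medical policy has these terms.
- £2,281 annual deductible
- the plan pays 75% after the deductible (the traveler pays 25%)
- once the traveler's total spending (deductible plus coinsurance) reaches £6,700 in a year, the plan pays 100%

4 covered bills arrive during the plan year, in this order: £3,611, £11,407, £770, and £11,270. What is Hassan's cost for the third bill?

Claim 1 — £3,611: £2,281 to deductible, leaving £1,330; coinsurance £1,330 × 25% = £332.50. Traveler owes £2,613.50 (running OOP £2,613.50).
Claim 2 — £11,407: deductible met; 25% of £11,407 = £2,851.75. Traveler owes £2,851.75 (running OOP £5,465.25).
Claim 3 — £770: deductible met; 25% of £770 = £192.50. Cost to traveler: £192.50. OOP to date £5,657.75.

£192.50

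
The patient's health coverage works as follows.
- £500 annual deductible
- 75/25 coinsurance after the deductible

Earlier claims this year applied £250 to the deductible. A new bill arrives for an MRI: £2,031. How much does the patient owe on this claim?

Remaining deductible: £500 − £250 = £250.
That leaves £2,031 − £250 = £1,781 for coinsurance.
25% of £1,781 = £445.25 falls to the patient.
So the patient owes £250 + £445.25 = £695.25.

£695.25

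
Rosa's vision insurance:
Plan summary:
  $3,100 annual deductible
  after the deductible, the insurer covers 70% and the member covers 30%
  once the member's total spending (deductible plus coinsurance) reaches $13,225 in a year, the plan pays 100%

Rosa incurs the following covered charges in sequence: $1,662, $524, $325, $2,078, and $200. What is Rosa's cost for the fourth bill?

$1,035.70

#1 ($1,662): all of it applies to the deductible. Member owes $1,662 (running OOP $1,662).
#2 ($524): all of it applies to the deductible. Member owes $524 (running OOP $2,186).
#3 ($325): all of it applies to the deductible. Member owes $325 (running OOP $2,511).
#4 ($2,078): deductible takes $589, $1,489 remains; member's 30% is $446.70. Member owes $1,035.70 (running OOP $3,546.70).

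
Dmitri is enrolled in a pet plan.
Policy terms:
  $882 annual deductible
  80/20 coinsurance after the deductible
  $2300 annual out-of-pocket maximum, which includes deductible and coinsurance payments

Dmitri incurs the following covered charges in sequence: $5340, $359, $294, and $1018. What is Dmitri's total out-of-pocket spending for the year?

$2107.80

Claim 1 ($5340): $882 finishes the deductible; $4458 goes to coinsurance; 20% of $4458 = $891.60. Cost to owner: $1773.60. OOP to date $1773.60.
Claim 2 ($359): deductible met; 20% of $359 = $71.80. Cost to owner: $71.80. OOP to date $1845.40.
Claim 3 ($294): deductible met; 20% of $294 = $58.80. Owner owes $58.80 (running OOP $1904.20).
Claim 4 ($1018): 20% coinsurance on $1018 = $203.60. Cost to owner: $203.60. OOP to date $2107.80.
Total paid by the owner: $1773.60 + $71.80 + $58.80 + $203.60 = $2107.80.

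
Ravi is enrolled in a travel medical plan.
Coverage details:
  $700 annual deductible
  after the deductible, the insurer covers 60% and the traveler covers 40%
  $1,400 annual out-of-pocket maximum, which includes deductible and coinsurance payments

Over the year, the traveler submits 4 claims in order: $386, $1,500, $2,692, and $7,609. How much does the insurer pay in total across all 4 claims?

#1 ($386): entire amount goes to the deductible. Traveler owes $386 (running OOP $386). Plan pays $386 − $386 = $0.
#2 ($1,500): $314 to deductible, leaving $1,186; traveler's 40% is $474.40. Traveler pays $788.40; OOP now $1,174.40. Plan pays $1,500 − $788.40 = $711.60.
#3 ($2,692): deductible already satisfied, so traveler's share is 40% × $2,692 = $1,076.80. Adding that to $1,174.40 gives $2,251.20, past the $1,400 cap; traveler pays only $1,400 − $1,174.40 = $225.60. Insurer: $2,692 − $225.60 = $2,466.40.
#4 ($7,609): deductible already satisfied, so traveler's share is 40% × $7,609 = $3,043.60. That would push OOP to $4,443.60, over the $1,400 cap, so traveler pays $1,400 − $1,400 = $0. Insurer: $7,609 − $0 = $7,609.
Insurer total = bills − traveler's total = $12,187 − $1,400 = $10,787.

$10,787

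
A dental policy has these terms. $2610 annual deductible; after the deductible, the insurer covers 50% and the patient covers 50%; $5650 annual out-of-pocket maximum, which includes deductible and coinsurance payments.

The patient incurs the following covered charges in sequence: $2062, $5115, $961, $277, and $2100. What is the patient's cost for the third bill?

$480.50

#1 ($2062): fully absorbed by the deductible. Patient pays $2062; OOP now $2062.
#2 ($5115): deductible takes $548, $4567 remains; patient's 50% is $2283.50. Cost to patient: $2831.50. OOP to date $4893.50.
#3 ($961): deductible met; 50% of $961 = $480.50. Patient owes $480.50 (running OOP $5374).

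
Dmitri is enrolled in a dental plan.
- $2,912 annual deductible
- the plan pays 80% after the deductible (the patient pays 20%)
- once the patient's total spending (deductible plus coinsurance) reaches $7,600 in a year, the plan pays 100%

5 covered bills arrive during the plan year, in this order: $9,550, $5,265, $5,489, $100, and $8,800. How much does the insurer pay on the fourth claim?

$80

#1 ($9,550): $2,912 to deductible, leaving $6,638; patient's 20% is $1,327.60. Cost to patient: $4,239.60. OOP to date $4,239.60. Insurer: $9,550 − $4,239.60 = $5,310.40.
#2 ($5,265): deductible already satisfied, so patient's share is 20% × $5,265 = $1,053. Cost to patient: $1,053. OOP to date $5,292.60. Plan pays $5,265 − $1,053 = $4,212.
#3 ($5,489): deductible already satisfied, so patient's share is 20% × $5,489 = $1,097.80. Cost to patient: $1,097.80. OOP to date $6,390.40. Insurer: $5,489 − $1,097.80 = $4,391.20.
#4 ($100): deductible already satisfied, so patient's share is 20% × $100 = $20. Patient owes $20 (running OOP $6,410.40). Plan pays $100 − $20 = $80.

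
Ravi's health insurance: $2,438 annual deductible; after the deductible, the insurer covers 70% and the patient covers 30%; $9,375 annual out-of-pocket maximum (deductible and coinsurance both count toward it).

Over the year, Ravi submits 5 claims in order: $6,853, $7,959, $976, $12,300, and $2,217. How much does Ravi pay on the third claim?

$292.80

#1 ($6,853): $2,438 to deductible, leaving $4,415; 30% of $4,415 = $1,324.50. Patient pays $3,762.50; OOP now $3,762.50.
#2 ($7,959): 30% coinsurance on $7,959 = $2,387.70. Patient owes $2,387.70 (running OOP $6,150.20).
#3 ($976): deductible met; 30% of $976 = $292.80. Patient owes $292.80 (running OOP $6,443).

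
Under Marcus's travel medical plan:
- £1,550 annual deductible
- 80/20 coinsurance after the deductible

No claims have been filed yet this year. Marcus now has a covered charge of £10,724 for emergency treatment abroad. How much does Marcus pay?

£3,384.80

The full £1,550 deductible is still open; £1,550 of this bill applies to it.
After the £1,550 deductible portion, £10,724 − £1,550 = £9,174 is subject to coinsurance.
20% of £9,174 = £1,834.80 falls to the traveler.
That puts the traveler's cost at £1,550 + £1,834.80 = £3,384.80.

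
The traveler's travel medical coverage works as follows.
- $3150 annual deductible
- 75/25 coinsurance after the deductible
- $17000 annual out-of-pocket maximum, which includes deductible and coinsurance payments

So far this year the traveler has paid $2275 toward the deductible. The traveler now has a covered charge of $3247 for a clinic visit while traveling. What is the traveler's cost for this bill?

$2275 of the $3150 deductible is already met, leaving $875.
That leaves $3247 − $875 = $2372 for coinsurance.
Coinsurance: $2372 × 25% = $593.
That puts the traveler's cost at $875 + $593 = $1468 before any cap.
Year-to-date out-of-pocket becomes $2275 + $1468 = $3743, still under the $17000 maximum, so no cap applies.

$1468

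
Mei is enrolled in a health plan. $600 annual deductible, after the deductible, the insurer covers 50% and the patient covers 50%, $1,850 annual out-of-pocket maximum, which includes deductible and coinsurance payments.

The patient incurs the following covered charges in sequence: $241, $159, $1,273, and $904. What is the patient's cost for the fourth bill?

$452

Bill 1, $241: fully absorbed by the deductible. Patient owes $241 (running OOP $241).
Bill 2, $159: all of it applies to the deductible. Patient owes $159 (running OOP $400).
Bill 3, $1,273: $200 to deductible, leaving $1,073; coinsurance $1,073 × 50% = $536.50. Patient pays $736.50; OOP now $1,136.50.
Bill 4, $904: deductible met; 50% of $904 = $452. Patient pays $452; OOP now $1,588.50.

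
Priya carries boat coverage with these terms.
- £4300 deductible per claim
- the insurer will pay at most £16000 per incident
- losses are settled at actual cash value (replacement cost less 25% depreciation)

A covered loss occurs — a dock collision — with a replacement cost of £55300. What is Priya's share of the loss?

£39300

At 25% depreciation, ACV = £55300 − £13825 = £41475.
Less the £4300 deductible: £41475 − £4300 = £37175.
£37175 exceeds the £16000 limit, so the insurer pays the limit: £16000.
Owner's share is the uncovered remainder: £55300 − £16000 = £39300.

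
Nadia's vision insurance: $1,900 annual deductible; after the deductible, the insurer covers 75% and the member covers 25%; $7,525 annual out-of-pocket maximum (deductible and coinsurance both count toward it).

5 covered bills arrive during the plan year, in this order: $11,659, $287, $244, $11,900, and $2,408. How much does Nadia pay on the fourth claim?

#1 ($11,659): deductible takes $1,900, $9,759 remains; 25% of $9,759 = $2,439.75. Member pays $4,339.75; OOP now $4,339.75.
#2 ($287): 25% coinsurance on $287 = $71.75. Cost to member: $71.75. OOP to date $4,411.50.
#3 ($244): 25% coinsurance on $244 = $61. Cost to member: $61. OOP to date $4,472.50.
#4 ($11,900): deductible met; 25% of $11,900 = $2,975. Member owes $2,975 (running OOP $7,447.50).

$2,975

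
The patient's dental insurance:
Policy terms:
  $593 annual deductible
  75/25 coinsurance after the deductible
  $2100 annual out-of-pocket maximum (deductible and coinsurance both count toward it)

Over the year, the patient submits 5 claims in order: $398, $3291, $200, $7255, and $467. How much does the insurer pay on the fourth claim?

#1 ($398): fully absorbed by the deductible. Cost to patient: $398. OOP to date $398. Plan pays $398 − $398 = $0.
#2 ($3291): deductible takes $195, $3096 remains; 25% of $3096 = $774. Patient owes $969 (running OOP $1367). Plan pays $3291 − $969 = $2322.
#3 ($200): deductible already satisfied, so patient's share is 25% × $200 = $50. Patient owes $50 (running OOP $1417). Insurer: $200 − $50 = $150.
#4 ($7255): deductible met; 25% of $7255 = $1813.75. Adding that to $1417 gives $3230.75, past the $2100 cap; patient pays only $2100 − $1417 = $683. Plan pays $7255 − $683 = $6572.

$6572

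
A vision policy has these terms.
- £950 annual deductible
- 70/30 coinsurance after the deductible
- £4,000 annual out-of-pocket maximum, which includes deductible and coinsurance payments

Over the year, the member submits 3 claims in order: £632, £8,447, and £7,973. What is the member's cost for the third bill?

£611.30

Claim 1 (£632): entire amount goes to the deductible. Cost to member: £632. OOP to date £632.
Claim 2 (£8,447): deductible takes £318, £8,129 remains; member's 30% is £2,438.70. Cost to member: £2,756.70. OOP to date £3,388.70.
Claim 3 (£7,973): deductible already satisfied, so member's share is 30% × £7,973 = £2,391.90. Adding that to £3,388.70 gives £5,780.60, past the £4,000 cap; member pays only £4,000 − £3,388.70 = £611.30.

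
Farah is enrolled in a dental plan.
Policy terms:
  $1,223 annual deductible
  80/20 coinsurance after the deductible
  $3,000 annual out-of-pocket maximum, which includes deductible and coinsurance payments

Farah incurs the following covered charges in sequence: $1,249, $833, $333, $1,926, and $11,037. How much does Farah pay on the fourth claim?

Bill 1, $1,249: $1,223 to deductible, leaving $26; coinsurance $26 × 20% = $5.20. Cost to patient: $1,228.20. OOP to date $1,228.20.
Bill 2, $833: 20% coinsurance on $833 = $166.60. Patient owes $166.60 (running OOP $1,394.80).
Bill 3, $333: 20% coinsurance on $333 = $66.60. Cost to patient: $66.60. OOP to date $1,461.40.
Bill 4, $1,926: deductible already satisfied, so patient's share is 20% × $1,926 = $385.20. Patient owes $385.20 (running OOP $1,846.60).

$385.20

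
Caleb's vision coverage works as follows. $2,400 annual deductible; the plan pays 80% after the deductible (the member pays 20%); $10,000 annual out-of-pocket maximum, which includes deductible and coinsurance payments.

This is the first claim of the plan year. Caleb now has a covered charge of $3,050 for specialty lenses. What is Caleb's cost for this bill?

$2,530

The full $2,400 deductible is still open; $2,400 of this bill applies to it.
The remaining $650 (= $3,050 − $2,400) moves to coinsurance.
Coinsurance: $650 × 20% = $130.
So the member owes $2,400 + $130 = $2,530 before any cap.
Year-to-date out-of-pocket becomes $0 + $2,530 = $2,530, still under the $10,000 maximum, so no cap applies.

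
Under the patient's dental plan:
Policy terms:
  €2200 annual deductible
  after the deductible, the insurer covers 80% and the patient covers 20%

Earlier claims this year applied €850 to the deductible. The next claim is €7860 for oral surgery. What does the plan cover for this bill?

Deductible still to meet: €2200 − €850 = €1350.
That leaves €7860 − €1350 = €6510 for coinsurance.
20% of €6510 = €1302 falls to the patient.
So the patient owes €1350 + €1302 = €2652.
Insurer pays the balance: €7860 − €2652 = €5208.

€5208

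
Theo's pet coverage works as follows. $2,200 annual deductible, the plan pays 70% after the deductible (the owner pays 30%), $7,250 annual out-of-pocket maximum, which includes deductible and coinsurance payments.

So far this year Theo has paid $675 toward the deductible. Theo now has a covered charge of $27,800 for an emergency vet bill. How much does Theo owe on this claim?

Remaining deductible: $2,200 − $675 = $1,525.
After the $1,525 deductible portion, $27,800 − $1,525 = $26,275 is subject to coinsurance.
Coinsurance: $26,275 × 30% = $7,882.50.
So the owner owes $1,525 + $7,882.50 = $9,407.50 before any cap.
That would bring total out-of-pocket to $10,082.50, past the $7,250 cap. The owner is capped at $7,250 − $675 = $6,575 on this claim.

$6,575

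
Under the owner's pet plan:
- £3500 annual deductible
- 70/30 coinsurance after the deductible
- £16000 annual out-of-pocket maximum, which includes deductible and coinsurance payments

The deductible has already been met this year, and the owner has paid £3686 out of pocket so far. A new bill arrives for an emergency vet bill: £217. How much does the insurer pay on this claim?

£151.90

The deductible is already satisfied, so the full bill goes to coinsurance.
Coinsurance: £217 × 30% = £65.10.
Total out-of-pocket so far would be £3686 + £65.10 = £3751.10, below the £16000 cap — no reduction.
Insurer pays the balance: £217 − £65.10 = £151.90.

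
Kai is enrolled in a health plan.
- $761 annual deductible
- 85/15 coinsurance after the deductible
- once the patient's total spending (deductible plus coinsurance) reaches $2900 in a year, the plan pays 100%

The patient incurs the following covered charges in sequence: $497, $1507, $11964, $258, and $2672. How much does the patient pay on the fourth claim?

$38.70

Claim 1 — $497: fully absorbed by the deductible. Patient pays $497; OOP now $497.
Claim 2 — $1507: $264 finishes the deductible; $1243 goes to coinsurance; coinsurance $1243 × 15% = $186.45. Cost to patient: $450.45. OOP to date $947.45.
Claim 3 — $11964: 15% coinsurance on $11964 = $1794.60. Cost to patient: $1794.60. OOP to date $2742.05.
Claim 4 — $258: deductible met; 15% of $258 = $38.70. Patient pays $38.70; OOP now $2780.75.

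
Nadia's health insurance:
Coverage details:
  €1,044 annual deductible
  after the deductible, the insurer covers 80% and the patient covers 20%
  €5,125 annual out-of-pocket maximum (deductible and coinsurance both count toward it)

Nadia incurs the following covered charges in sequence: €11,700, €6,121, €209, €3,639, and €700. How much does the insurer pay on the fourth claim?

#1 (€11,700): €1,044 to deductible, leaving €10,656; 20% of €10,656 = €2,131.20. Patient owes €3,175.20 (running OOP €3,175.20). Insurer: €11,700 − €3,175.20 = €8,524.80.
#2 (€6,121): 20% coinsurance on €6,121 = €1,224.20. Patient owes €1,224.20 (running OOP €4,399.40). Insurer: €6,121 − €1,224.20 = €4,896.80.
#3 (€209): deductible already satisfied, so patient's share is 20% × €209 = €41.80. Patient owes €41.80 (running OOP €4,441.20). Plan pays €209 − €41.80 = €167.20.
#4 (€3,639): deductible met; 20% of €3,639 = €727.80. OOP would hit €5,169 > €5,125, so the cap limits the patient to €5,125 − €4,441.20 = €683.80. Plan pays €3,639 − €683.80 = €2,955.20.

€2,955.20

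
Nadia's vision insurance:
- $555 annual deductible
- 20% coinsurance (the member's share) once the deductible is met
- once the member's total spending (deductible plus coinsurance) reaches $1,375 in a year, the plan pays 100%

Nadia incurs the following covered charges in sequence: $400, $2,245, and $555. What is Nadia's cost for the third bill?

$111

Bill 1, $400: fully absorbed by the deductible. Member pays $400; OOP now $400.
Bill 2, $2,245: $155 finishes the deductible; $2,090 goes to coinsurance; coinsurance $2,090 × 20% = $418. Member owes $573 (running OOP $973).
Bill 3, $555: deductible already satisfied, so member's share is 20% × $555 = $111. Member owes $111 (running OOP $1,084).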